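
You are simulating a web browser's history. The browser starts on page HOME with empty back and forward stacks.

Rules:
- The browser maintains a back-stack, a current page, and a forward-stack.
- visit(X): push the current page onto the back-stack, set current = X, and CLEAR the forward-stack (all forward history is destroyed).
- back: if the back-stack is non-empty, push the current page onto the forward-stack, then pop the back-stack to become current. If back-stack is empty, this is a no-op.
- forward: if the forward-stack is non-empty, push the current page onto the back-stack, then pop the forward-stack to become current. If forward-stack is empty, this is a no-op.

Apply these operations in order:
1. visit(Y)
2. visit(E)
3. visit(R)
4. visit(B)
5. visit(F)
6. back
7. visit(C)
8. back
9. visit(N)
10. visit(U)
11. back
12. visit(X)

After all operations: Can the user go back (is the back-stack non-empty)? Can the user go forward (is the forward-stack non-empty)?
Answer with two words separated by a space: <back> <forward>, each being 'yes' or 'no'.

After 1 (visit(Y)): cur=Y back=1 fwd=0
After 2 (visit(E)): cur=E back=2 fwd=0
After 3 (visit(R)): cur=R back=3 fwd=0
After 4 (visit(B)): cur=B back=4 fwd=0
After 5 (visit(F)): cur=F back=5 fwd=0
After 6 (back): cur=B back=4 fwd=1
After 7 (visit(C)): cur=C back=5 fwd=0
After 8 (back): cur=B back=4 fwd=1
After 9 (visit(N)): cur=N back=5 fwd=0
After 10 (visit(U)): cur=U back=6 fwd=0
After 11 (back): cur=N back=5 fwd=1
After 12 (visit(X)): cur=X back=6 fwd=0

Answer: yes no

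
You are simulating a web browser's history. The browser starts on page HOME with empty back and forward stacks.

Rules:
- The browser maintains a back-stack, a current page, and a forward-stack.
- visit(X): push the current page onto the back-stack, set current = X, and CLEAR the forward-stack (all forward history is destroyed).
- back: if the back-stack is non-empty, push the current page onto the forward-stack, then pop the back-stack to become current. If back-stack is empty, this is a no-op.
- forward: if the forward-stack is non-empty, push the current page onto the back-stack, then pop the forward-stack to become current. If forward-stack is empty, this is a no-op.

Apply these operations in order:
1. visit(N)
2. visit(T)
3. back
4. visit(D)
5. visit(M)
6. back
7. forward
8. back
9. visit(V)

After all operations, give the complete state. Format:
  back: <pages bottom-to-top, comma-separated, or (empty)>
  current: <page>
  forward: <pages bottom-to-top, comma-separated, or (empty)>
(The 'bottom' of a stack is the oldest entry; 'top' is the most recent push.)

Answer: back: HOME,N,D
current: V
forward: (empty)

Derivation:
After 1 (visit(N)): cur=N back=1 fwd=0
After 2 (visit(T)): cur=T back=2 fwd=0
After 3 (back): cur=N back=1 fwd=1
After 4 (visit(D)): cur=D back=2 fwd=0
After 5 (visit(M)): cur=M back=3 fwd=0
After 6 (back): cur=D back=2 fwd=1
After 7 (forward): cur=M back=3 fwd=0
After 8 (back): cur=D back=2 fwd=1
After 9 (visit(V)): cur=V back=3 fwd=0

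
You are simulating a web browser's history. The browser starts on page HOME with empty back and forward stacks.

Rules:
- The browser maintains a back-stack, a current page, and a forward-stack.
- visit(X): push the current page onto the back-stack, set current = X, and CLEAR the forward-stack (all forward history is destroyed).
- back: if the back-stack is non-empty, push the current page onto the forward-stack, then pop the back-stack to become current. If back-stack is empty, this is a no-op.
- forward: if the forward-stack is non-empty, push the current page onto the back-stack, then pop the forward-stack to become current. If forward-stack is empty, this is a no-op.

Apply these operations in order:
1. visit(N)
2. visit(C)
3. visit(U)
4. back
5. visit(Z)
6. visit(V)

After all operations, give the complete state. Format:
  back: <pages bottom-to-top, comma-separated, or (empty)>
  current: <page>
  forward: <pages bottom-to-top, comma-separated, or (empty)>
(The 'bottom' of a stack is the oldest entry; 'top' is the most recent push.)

Answer: back: HOME,N,C,Z
current: V
forward: (empty)

Derivation:
After 1 (visit(N)): cur=N back=1 fwd=0
After 2 (visit(C)): cur=C back=2 fwd=0
After 3 (visit(U)): cur=U back=3 fwd=0
After 4 (back): cur=C back=2 fwd=1
After 5 (visit(Z)): cur=Z back=3 fwd=0
After 6 (visit(V)): cur=V back=4 fwd=0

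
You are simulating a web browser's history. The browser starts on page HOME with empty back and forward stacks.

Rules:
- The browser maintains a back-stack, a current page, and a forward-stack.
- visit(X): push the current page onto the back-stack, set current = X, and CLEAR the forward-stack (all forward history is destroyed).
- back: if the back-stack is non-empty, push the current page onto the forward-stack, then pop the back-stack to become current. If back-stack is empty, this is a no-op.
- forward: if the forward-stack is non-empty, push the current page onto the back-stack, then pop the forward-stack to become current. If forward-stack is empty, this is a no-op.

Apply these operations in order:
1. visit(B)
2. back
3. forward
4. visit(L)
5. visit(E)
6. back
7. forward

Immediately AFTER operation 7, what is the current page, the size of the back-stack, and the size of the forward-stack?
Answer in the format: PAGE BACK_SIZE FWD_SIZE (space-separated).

After 1 (visit(B)): cur=B back=1 fwd=0
After 2 (back): cur=HOME back=0 fwd=1
After 3 (forward): cur=B back=1 fwd=0
After 4 (visit(L)): cur=L back=2 fwd=0
After 5 (visit(E)): cur=E back=3 fwd=0
After 6 (back): cur=L back=2 fwd=1
After 7 (forward): cur=E back=3 fwd=0

E 3 0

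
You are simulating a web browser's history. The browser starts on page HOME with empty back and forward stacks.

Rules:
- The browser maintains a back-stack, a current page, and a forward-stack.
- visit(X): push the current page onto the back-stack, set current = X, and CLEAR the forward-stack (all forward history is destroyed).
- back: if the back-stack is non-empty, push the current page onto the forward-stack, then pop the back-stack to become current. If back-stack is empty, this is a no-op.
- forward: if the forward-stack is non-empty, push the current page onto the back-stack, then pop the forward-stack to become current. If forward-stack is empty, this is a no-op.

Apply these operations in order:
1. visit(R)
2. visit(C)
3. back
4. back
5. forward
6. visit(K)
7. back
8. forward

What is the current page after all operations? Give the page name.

After 1 (visit(R)): cur=R back=1 fwd=0
After 2 (visit(C)): cur=C back=2 fwd=0
After 3 (back): cur=R back=1 fwd=1
After 4 (back): cur=HOME back=0 fwd=2
After 5 (forward): cur=R back=1 fwd=1
After 6 (visit(K)): cur=K back=2 fwd=0
After 7 (back): cur=R back=1 fwd=1
After 8 (forward): cur=K back=2 fwd=0

Answer: K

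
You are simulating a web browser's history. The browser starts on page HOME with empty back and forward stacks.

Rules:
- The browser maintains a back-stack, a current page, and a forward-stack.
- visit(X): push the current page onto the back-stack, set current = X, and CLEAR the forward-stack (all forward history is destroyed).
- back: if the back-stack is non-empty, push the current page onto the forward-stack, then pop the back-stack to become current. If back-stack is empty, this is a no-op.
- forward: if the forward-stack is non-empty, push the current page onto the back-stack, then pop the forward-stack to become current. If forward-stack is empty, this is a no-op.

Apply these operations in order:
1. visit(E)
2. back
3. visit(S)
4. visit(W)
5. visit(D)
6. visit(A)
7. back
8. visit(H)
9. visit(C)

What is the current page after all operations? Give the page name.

After 1 (visit(E)): cur=E back=1 fwd=0
After 2 (back): cur=HOME back=0 fwd=1
After 3 (visit(S)): cur=S back=1 fwd=0
After 4 (visit(W)): cur=W back=2 fwd=0
After 5 (visit(D)): cur=D back=3 fwd=0
After 6 (visit(A)): cur=A back=4 fwd=0
After 7 (back): cur=D back=3 fwd=1
After 8 (visit(H)): cur=H back=4 fwd=0
After 9 (visit(C)): cur=C back=5 fwd=0

Answer: C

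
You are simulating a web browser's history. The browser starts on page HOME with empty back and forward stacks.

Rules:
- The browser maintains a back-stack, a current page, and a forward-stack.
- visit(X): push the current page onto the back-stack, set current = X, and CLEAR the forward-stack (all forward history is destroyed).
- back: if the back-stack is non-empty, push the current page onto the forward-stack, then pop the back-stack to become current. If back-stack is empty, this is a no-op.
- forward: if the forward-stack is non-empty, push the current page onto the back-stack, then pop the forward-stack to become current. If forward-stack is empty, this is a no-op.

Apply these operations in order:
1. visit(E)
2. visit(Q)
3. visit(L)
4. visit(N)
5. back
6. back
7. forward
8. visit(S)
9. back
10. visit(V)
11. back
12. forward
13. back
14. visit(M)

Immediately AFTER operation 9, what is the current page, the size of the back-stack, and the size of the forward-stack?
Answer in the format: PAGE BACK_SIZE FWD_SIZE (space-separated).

After 1 (visit(E)): cur=E back=1 fwd=0
After 2 (visit(Q)): cur=Q back=2 fwd=0
After 3 (visit(L)): cur=L back=3 fwd=0
After 4 (visit(N)): cur=N back=4 fwd=0
After 5 (back): cur=L back=3 fwd=1
After 6 (back): cur=Q back=2 fwd=2
After 7 (forward): cur=L back=3 fwd=1
After 8 (visit(S)): cur=S back=4 fwd=0
After 9 (back): cur=L back=3 fwd=1

L 3 1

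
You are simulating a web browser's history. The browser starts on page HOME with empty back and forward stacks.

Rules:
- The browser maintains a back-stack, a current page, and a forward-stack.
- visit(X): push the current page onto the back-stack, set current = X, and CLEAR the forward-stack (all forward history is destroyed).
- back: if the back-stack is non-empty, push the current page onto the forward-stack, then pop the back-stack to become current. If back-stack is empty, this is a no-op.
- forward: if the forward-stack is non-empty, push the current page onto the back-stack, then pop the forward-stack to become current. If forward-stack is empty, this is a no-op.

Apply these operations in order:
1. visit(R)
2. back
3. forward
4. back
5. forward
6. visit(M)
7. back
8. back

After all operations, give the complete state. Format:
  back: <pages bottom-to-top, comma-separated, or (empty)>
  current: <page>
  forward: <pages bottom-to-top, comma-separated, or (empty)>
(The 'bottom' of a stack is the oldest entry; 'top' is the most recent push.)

After 1 (visit(R)): cur=R back=1 fwd=0
After 2 (back): cur=HOME back=0 fwd=1
After 3 (forward): cur=R back=1 fwd=0
After 4 (back): cur=HOME back=0 fwd=1
After 5 (forward): cur=R back=1 fwd=0
After 6 (visit(M)): cur=M back=2 fwd=0
After 7 (back): cur=R back=1 fwd=1
After 8 (back): cur=HOME back=0 fwd=2

Answer: back: (empty)
current: HOME
forward: M,R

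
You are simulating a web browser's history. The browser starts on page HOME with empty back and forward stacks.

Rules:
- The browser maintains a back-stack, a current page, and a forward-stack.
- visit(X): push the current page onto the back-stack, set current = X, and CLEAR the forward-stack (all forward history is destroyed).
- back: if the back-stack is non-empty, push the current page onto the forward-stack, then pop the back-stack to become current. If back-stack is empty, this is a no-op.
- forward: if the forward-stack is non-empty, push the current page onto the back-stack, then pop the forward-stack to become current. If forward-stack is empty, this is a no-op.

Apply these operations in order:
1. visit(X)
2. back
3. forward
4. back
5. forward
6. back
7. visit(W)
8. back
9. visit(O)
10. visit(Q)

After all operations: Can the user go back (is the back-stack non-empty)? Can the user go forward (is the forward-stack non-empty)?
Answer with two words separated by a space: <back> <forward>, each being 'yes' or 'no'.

After 1 (visit(X)): cur=X back=1 fwd=0
After 2 (back): cur=HOME back=0 fwd=1
After 3 (forward): cur=X back=1 fwd=0
After 4 (back): cur=HOME back=0 fwd=1
After 5 (forward): cur=X back=1 fwd=0
After 6 (back): cur=HOME back=0 fwd=1
After 7 (visit(W)): cur=W back=1 fwd=0
After 8 (back): cur=HOME back=0 fwd=1
After 9 (visit(O)): cur=O back=1 fwd=0
After 10 (visit(Q)): cur=Q back=2 fwd=0

Answer: yes no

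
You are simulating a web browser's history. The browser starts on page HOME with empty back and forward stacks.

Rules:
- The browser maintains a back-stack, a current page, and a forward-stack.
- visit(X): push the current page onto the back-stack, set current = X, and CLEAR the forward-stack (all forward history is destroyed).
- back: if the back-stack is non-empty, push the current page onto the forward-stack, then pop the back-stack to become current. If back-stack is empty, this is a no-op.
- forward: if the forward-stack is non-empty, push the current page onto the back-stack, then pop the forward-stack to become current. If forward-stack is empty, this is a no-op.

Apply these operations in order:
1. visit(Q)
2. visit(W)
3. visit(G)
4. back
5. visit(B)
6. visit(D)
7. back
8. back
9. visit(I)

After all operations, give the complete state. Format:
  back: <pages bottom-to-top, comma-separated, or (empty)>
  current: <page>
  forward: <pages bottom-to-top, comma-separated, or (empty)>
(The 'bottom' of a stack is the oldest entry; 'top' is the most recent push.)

Answer: back: HOME,Q,W
current: I
forward: (empty)

Derivation:
After 1 (visit(Q)): cur=Q back=1 fwd=0
After 2 (visit(W)): cur=W back=2 fwd=0
After 3 (visit(G)): cur=G back=3 fwd=0
After 4 (back): cur=W back=2 fwd=1
After 5 (visit(B)): cur=B back=3 fwd=0
After 6 (visit(D)): cur=D back=4 fwd=0
After 7 (back): cur=B back=3 fwd=1
After 8 (back): cur=W back=2 fwd=2
After 9 (visit(I)): cur=I back=3 fwd=0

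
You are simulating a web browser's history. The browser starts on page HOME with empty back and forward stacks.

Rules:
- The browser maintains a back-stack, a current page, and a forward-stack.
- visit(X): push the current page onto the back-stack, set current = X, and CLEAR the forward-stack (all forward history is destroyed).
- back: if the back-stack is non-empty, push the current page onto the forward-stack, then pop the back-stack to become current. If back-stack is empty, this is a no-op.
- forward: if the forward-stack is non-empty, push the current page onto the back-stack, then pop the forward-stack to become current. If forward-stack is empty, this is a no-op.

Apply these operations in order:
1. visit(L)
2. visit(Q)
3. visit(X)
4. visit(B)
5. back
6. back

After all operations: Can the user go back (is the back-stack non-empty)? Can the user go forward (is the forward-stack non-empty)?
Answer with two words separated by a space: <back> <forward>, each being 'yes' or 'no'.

After 1 (visit(L)): cur=L back=1 fwd=0
After 2 (visit(Q)): cur=Q back=2 fwd=0
After 3 (visit(X)): cur=X back=3 fwd=0
After 4 (visit(B)): cur=B back=4 fwd=0
After 5 (back): cur=X back=3 fwd=1
After 6 (back): cur=Q back=2 fwd=2

Answer: yes yes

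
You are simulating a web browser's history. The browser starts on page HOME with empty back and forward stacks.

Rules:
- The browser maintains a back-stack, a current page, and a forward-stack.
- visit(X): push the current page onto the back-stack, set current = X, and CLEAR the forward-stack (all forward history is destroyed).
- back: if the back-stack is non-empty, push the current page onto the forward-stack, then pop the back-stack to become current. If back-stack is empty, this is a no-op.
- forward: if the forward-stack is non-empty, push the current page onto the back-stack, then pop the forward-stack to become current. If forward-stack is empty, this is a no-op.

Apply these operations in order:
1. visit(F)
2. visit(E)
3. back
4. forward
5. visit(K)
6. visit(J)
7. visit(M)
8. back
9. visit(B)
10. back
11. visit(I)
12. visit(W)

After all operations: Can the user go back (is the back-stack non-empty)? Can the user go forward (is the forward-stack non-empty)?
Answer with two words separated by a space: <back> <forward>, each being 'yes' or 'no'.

After 1 (visit(F)): cur=F back=1 fwd=0
After 2 (visit(E)): cur=E back=2 fwd=0
After 3 (back): cur=F back=1 fwd=1
After 4 (forward): cur=E back=2 fwd=0
After 5 (visit(K)): cur=K back=3 fwd=0
After 6 (visit(J)): cur=J back=4 fwd=0
After 7 (visit(M)): cur=M back=5 fwd=0
After 8 (back): cur=J back=4 fwd=1
After 9 (visit(B)): cur=B back=5 fwd=0
After 10 (back): cur=J back=4 fwd=1
After 11 (visit(I)): cur=I back=5 fwd=0
After 12 (visit(W)): cur=W back=6 fwd=0

Answer: yes no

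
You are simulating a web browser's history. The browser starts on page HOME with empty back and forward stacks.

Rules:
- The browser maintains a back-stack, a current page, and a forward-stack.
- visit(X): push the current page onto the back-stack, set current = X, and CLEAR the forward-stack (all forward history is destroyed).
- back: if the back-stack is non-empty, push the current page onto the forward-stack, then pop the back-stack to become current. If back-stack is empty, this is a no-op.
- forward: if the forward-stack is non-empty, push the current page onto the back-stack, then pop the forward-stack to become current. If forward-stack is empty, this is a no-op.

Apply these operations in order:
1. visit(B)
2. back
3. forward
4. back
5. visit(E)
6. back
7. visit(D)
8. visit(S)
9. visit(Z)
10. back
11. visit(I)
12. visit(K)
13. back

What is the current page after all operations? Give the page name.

Answer: I

Derivation:
After 1 (visit(B)): cur=B back=1 fwd=0
After 2 (back): cur=HOME back=0 fwd=1
After 3 (forward): cur=B back=1 fwd=0
After 4 (back): cur=HOME back=0 fwd=1
After 5 (visit(E)): cur=E back=1 fwd=0
After 6 (back): cur=HOME back=0 fwd=1
After 7 (visit(D)): cur=D back=1 fwd=0
After 8 (visit(S)): cur=S back=2 fwd=0
After 9 (visit(Z)): cur=Z back=3 fwd=0
After 10 (back): cur=S back=2 fwd=1
After 11 (visit(I)): cur=I back=3 fwd=0
After 12 (visit(K)): cur=K back=4 fwd=0
After 13 (back): cur=I back=3 fwd=1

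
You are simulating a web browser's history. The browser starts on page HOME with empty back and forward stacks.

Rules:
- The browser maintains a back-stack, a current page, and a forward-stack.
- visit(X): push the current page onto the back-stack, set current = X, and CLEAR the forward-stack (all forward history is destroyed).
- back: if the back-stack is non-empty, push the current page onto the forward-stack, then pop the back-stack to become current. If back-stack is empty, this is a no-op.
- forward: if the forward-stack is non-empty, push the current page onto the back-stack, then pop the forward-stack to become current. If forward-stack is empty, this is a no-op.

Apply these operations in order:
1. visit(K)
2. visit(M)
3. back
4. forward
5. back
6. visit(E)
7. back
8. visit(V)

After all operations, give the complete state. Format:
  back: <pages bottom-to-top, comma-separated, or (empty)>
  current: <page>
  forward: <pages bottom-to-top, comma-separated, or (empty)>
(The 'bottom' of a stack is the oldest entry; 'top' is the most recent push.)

Answer: back: HOME,K
current: V
forward: (empty)

Derivation:
After 1 (visit(K)): cur=K back=1 fwd=0
After 2 (visit(M)): cur=M back=2 fwd=0
After 3 (back): cur=K back=1 fwd=1
After 4 (forward): cur=M back=2 fwd=0
After 5 (back): cur=K back=1 fwd=1
After 6 (visit(E)): cur=E back=2 fwd=0
After 7 (back): cur=K back=1 fwd=1
After 8 (visit(V)): cur=V back=2 fwd=0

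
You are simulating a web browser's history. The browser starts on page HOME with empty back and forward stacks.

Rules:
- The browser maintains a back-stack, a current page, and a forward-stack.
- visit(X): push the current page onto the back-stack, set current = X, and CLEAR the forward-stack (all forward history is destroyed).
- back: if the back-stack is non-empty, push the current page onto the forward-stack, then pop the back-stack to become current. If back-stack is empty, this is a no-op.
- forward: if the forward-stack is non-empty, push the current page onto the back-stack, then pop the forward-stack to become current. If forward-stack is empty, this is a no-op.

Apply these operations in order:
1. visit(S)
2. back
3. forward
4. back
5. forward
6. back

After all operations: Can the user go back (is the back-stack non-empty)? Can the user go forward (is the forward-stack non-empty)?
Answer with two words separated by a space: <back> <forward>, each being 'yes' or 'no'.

After 1 (visit(S)): cur=S back=1 fwd=0
After 2 (back): cur=HOME back=0 fwd=1
After 3 (forward): cur=S back=1 fwd=0
After 4 (back): cur=HOME back=0 fwd=1
After 5 (forward): cur=S back=1 fwd=0
After 6 (back): cur=HOME back=0 fwd=1

Answer: no yes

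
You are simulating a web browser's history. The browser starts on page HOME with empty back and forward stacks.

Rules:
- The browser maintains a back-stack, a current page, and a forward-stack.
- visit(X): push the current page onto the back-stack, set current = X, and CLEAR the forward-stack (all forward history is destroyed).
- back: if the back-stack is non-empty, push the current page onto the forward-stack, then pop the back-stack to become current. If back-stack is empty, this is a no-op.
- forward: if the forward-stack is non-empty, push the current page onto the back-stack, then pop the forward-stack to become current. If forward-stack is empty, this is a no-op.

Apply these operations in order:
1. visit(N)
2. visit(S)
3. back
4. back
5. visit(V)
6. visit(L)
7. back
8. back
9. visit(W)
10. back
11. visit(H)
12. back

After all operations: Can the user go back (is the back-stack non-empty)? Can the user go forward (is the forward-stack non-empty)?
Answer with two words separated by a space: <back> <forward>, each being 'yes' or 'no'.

Answer: no yes

Derivation:
After 1 (visit(N)): cur=N back=1 fwd=0
After 2 (visit(S)): cur=S back=2 fwd=0
After 3 (back): cur=N back=1 fwd=1
After 4 (back): cur=HOME back=0 fwd=2
After 5 (visit(V)): cur=V back=1 fwd=0
After 6 (visit(L)): cur=L back=2 fwd=0
After 7 (back): cur=V back=1 fwd=1
After 8 (back): cur=HOME back=0 fwd=2
After 9 (visit(W)): cur=W back=1 fwd=0
After 10 (back): cur=HOME back=0 fwd=1
After 11 (visit(H)): cur=H back=1 fwd=0
After 12 (back): cur=HOME back=0 fwd=1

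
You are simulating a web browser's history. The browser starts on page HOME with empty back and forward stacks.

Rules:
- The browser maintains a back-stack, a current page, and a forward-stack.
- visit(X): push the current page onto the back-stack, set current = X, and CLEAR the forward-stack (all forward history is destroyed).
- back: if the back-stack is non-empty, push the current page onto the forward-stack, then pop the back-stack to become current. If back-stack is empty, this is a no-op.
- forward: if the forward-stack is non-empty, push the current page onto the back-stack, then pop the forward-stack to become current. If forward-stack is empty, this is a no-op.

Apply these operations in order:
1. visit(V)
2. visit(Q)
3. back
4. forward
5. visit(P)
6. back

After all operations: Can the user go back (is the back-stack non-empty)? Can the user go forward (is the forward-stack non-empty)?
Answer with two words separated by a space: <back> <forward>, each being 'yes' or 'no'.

After 1 (visit(V)): cur=V back=1 fwd=0
After 2 (visit(Q)): cur=Q back=2 fwd=0
After 3 (back): cur=V back=1 fwd=1
After 4 (forward): cur=Q back=2 fwd=0
After 5 (visit(P)): cur=P back=3 fwd=0
After 6 (back): cur=Q back=2 fwd=1

Answer: yes yes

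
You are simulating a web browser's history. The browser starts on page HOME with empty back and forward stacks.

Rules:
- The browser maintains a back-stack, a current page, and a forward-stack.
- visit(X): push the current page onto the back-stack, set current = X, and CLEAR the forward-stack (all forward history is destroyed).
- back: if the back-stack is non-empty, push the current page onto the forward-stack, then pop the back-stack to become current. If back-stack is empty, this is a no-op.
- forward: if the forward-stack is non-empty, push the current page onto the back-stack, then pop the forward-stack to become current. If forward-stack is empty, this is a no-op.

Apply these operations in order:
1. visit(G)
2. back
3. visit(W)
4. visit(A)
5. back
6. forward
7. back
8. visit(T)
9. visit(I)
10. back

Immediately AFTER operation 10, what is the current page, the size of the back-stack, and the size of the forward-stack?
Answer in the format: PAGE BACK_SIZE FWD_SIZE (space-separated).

After 1 (visit(G)): cur=G back=1 fwd=0
After 2 (back): cur=HOME back=0 fwd=1
After 3 (visit(W)): cur=W back=1 fwd=0
After 4 (visit(A)): cur=A back=2 fwd=0
After 5 (back): cur=W back=1 fwd=1
After 6 (forward): cur=A back=2 fwd=0
After 7 (back): cur=W back=1 fwd=1
After 8 (visit(T)): cur=T back=2 fwd=0
After 9 (visit(I)): cur=I back=3 fwd=0
After 10 (back): cur=T back=2 fwd=1

T 2 1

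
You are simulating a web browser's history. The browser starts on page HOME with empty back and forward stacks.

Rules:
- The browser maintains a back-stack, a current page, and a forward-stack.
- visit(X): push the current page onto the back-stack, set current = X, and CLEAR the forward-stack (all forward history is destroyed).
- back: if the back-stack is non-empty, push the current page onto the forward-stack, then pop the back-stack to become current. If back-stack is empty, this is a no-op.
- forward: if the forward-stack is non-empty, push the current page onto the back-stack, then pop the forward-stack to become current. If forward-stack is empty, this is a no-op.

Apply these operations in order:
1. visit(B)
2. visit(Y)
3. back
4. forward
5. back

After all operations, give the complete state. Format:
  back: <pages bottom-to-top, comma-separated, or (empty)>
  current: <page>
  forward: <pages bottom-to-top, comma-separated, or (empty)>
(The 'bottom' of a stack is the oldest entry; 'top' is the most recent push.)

Answer: back: HOME
current: B
forward: Y

Derivation:
After 1 (visit(B)): cur=B back=1 fwd=0
After 2 (visit(Y)): cur=Y back=2 fwd=0
After 3 (back): cur=B back=1 fwd=1
After 4 (forward): cur=Y back=2 fwd=0
After 5 (back): cur=B back=1 fwd=1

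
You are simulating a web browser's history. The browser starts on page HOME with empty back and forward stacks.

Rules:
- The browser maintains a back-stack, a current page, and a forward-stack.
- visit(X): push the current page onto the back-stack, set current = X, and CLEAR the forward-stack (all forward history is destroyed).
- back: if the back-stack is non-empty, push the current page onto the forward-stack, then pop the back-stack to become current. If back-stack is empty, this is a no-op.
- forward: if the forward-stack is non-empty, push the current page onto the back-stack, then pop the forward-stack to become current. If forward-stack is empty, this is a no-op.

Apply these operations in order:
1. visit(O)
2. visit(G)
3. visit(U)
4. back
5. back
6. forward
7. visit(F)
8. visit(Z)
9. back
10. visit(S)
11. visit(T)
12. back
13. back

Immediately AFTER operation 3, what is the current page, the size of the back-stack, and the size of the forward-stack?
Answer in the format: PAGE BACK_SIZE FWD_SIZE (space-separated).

After 1 (visit(O)): cur=O back=1 fwd=0
After 2 (visit(G)): cur=G back=2 fwd=0
After 3 (visit(U)): cur=U back=3 fwd=0

U 3 0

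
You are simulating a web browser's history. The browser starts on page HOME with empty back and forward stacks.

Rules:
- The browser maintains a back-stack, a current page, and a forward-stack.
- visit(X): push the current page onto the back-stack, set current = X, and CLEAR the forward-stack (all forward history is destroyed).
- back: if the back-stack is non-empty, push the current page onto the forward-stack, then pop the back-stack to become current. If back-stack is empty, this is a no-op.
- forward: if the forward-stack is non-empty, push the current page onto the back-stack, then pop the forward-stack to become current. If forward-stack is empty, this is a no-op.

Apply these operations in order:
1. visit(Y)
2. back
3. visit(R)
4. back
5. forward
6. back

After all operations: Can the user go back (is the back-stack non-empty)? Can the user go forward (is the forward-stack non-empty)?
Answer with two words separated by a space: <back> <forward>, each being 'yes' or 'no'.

After 1 (visit(Y)): cur=Y back=1 fwd=0
After 2 (back): cur=HOME back=0 fwd=1
After 3 (visit(R)): cur=R back=1 fwd=0
After 4 (back): cur=HOME back=0 fwd=1
After 5 (forward): cur=R back=1 fwd=0
After 6 (back): cur=HOME back=0 fwd=1

Answer: no yes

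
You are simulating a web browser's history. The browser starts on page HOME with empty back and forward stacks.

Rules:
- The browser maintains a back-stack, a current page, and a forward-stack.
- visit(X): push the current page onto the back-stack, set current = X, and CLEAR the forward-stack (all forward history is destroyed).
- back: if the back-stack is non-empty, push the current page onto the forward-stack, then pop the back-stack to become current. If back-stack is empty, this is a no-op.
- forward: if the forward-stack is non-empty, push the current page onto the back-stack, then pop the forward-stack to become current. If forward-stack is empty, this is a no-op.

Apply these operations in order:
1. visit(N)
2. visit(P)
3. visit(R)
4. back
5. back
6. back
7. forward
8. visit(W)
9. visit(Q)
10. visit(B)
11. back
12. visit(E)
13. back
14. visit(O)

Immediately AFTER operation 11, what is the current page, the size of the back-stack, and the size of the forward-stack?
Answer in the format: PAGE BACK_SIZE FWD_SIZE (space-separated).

After 1 (visit(N)): cur=N back=1 fwd=0
After 2 (visit(P)): cur=P back=2 fwd=0
After 3 (visit(R)): cur=R back=3 fwd=0
After 4 (back): cur=P back=2 fwd=1
After 5 (back): cur=N back=1 fwd=2
After 6 (back): cur=HOME back=0 fwd=3
After 7 (forward): cur=N back=1 fwd=2
After 8 (visit(W)): cur=W back=2 fwd=0
After 9 (visit(Q)): cur=Q back=3 fwd=0
After 10 (visit(B)): cur=B back=4 fwd=0
After 11 (back): cur=Q back=3 fwd=1

Q 3 1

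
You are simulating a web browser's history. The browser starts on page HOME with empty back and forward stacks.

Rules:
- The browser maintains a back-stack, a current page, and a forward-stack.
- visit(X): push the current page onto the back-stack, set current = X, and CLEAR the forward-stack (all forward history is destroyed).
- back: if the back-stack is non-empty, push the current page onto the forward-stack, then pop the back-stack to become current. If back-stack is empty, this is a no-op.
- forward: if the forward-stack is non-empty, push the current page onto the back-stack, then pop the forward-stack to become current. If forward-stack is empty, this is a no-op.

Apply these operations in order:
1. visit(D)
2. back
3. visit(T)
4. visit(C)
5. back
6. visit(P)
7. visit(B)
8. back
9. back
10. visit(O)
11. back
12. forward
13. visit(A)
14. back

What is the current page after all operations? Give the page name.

After 1 (visit(D)): cur=D back=1 fwd=0
After 2 (back): cur=HOME back=0 fwd=1
After 3 (visit(T)): cur=T back=1 fwd=0
After 4 (visit(C)): cur=C back=2 fwd=0
After 5 (back): cur=T back=1 fwd=1
After 6 (visit(P)): cur=P back=2 fwd=0
After 7 (visit(B)): cur=B back=3 fwd=0
After 8 (back): cur=P back=2 fwd=1
After 9 (back): cur=T back=1 fwd=2
After 10 (visit(O)): cur=O back=2 fwd=0
After 11 (back): cur=T back=1 fwd=1
After 12 (forward): cur=O back=2 fwd=0
After 13 (visit(A)): cur=A back=3 fwd=0
After 14 (back): cur=O back=2 fwd=1

Answer: O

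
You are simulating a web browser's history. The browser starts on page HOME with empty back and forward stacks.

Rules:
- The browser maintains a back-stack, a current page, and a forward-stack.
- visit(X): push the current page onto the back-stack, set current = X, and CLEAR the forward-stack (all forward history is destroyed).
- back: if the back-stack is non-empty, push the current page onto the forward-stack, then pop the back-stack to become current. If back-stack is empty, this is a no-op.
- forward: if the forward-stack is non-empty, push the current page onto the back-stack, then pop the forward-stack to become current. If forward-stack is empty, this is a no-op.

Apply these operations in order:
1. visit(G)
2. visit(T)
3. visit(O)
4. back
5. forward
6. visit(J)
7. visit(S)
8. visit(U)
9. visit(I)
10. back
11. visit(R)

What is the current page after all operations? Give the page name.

After 1 (visit(G)): cur=G back=1 fwd=0
After 2 (visit(T)): cur=T back=2 fwd=0
After 3 (visit(O)): cur=O back=3 fwd=0
After 4 (back): cur=T back=2 fwd=1
After 5 (forward): cur=O back=3 fwd=0
After 6 (visit(J)): cur=J back=4 fwd=0
After 7 (visit(S)): cur=S back=5 fwd=0
After 8 (visit(U)): cur=U back=6 fwd=0
After 9 (visit(I)): cur=I back=7 fwd=0
After 10 (back): cur=U back=6 fwd=1
After 11 (visit(R)): cur=R back=7 fwd=0

Answer: R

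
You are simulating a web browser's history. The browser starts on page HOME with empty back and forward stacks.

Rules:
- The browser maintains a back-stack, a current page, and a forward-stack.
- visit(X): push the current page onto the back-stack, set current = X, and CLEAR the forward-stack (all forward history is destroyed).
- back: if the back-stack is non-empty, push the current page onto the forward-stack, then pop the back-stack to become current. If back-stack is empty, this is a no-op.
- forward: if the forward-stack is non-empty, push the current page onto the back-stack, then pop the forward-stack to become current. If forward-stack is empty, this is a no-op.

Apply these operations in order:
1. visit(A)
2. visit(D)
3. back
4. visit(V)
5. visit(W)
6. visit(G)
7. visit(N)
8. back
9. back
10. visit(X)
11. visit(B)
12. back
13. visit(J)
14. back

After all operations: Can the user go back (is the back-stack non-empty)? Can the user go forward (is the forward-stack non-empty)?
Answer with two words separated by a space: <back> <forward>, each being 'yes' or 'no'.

Answer: yes yes

Derivation:
After 1 (visit(A)): cur=A back=1 fwd=0
After 2 (visit(D)): cur=D back=2 fwd=0
After 3 (back): cur=A back=1 fwd=1
After 4 (visit(V)): cur=V back=2 fwd=0
After 5 (visit(W)): cur=W back=3 fwd=0
After 6 (visit(G)): cur=G back=4 fwd=0
After 7 (visit(N)): cur=N back=5 fwd=0
After 8 (back): cur=G back=4 fwd=1
After 9 (back): cur=W back=3 fwd=2
After 10 (visit(X)): cur=X back=4 fwd=0
After 11 (visit(B)): cur=B back=5 fwd=0
After 12 (back): cur=X back=4 fwd=1
After 13 (visit(J)): cur=J back=5 fwd=0
After 14 (back): cur=X back=4 fwd=1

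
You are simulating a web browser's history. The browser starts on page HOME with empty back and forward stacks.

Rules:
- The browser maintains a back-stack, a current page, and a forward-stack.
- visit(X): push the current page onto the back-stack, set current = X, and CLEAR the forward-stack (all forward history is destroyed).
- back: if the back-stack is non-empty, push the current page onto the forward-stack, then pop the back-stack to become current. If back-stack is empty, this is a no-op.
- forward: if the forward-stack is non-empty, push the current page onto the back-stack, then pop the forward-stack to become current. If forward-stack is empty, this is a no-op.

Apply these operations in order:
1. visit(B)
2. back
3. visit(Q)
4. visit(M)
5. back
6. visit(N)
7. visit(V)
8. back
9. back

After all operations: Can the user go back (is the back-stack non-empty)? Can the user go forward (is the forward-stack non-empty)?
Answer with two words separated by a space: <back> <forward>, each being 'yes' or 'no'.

After 1 (visit(B)): cur=B back=1 fwd=0
After 2 (back): cur=HOME back=0 fwd=1
After 3 (visit(Q)): cur=Q back=1 fwd=0
After 4 (visit(M)): cur=M back=2 fwd=0
After 5 (back): cur=Q back=1 fwd=1
After 6 (visit(N)): cur=N back=2 fwd=0
After 7 (visit(V)): cur=V back=3 fwd=0
After 8 (back): cur=N back=2 fwd=1
After 9 (back): cur=Q back=1 fwd=2

Answer: yes yes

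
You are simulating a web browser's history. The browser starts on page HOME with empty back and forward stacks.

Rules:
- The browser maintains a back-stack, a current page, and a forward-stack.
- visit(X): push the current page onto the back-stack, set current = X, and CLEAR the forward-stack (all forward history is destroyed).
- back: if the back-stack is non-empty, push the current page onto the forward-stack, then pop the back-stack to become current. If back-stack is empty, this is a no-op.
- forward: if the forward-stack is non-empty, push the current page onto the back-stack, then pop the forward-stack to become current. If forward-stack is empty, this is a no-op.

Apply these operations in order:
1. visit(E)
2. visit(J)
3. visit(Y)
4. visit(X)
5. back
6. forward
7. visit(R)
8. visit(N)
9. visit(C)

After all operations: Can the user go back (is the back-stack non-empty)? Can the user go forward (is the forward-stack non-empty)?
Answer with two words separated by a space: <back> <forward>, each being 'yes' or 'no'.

Answer: yes no

Derivation:
After 1 (visit(E)): cur=E back=1 fwd=0
After 2 (visit(J)): cur=J back=2 fwd=0
After 3 (visit(Y)): cur=Y back=3 fwd=0
After 4 (visit(X)): cur=X back=4 fwd=0
After 5 (back): cur=Y back=3 fwd=1
After 6 (forward): cur=X back=4 fwd=0
After 7 (visit(R)): cur=R back=5 fwd=0
After 8 (visit(N)): cur=N back=6 fwd=0
After 9 (visit(C)): cur=C back=7 fwd=0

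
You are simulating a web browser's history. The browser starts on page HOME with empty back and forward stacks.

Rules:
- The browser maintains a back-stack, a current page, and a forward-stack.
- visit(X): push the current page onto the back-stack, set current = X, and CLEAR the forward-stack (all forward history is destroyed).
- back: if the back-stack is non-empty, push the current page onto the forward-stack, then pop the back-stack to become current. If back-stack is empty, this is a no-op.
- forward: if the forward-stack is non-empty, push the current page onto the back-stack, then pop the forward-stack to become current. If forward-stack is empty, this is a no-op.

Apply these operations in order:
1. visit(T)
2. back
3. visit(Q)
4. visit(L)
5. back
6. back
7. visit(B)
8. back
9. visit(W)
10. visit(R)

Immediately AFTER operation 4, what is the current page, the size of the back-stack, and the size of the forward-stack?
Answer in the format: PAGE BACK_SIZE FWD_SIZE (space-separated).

After 1 (visit(T)): cur=T back=1 fwd=0
After 2 (back): cur=HOME back=0 fwd=1
After 3 (visit(Q)): cur=Q back=1 fwd=0
After 4 (visit(L)): cur=L back=2 fwd=0

L 2 0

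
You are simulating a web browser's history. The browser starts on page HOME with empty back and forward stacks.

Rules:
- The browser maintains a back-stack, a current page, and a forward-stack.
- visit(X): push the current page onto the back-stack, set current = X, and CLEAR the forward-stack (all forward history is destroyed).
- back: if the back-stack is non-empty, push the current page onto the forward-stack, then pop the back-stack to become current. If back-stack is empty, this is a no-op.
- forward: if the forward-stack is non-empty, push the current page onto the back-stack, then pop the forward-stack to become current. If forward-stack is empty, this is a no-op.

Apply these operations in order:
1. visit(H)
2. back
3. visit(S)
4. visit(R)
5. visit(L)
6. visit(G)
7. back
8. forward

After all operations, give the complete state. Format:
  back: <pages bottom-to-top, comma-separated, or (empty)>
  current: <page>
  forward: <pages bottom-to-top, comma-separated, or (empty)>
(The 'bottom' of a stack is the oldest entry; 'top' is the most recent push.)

After 1 (visit(H)): cur=H back=1 fwd=0
After 2 (back): cur=HOME back=0 fwd=1
After 3 (visit(S)): cur=S back=1 fwd=0
After 4 (visit(R)): cur=R back=2 fwd=0
After 5 (visit(L)): cur=L back=3 fwd=0
After 6 (visit(G)): cur=G back=4 fwd=0
After 7 (back): cur=L back=3 fwd=1
After 8 (forward): cur=G back=4 fwd=0

Answer: back: HOME,S,R,L
current: G
forward: (empty)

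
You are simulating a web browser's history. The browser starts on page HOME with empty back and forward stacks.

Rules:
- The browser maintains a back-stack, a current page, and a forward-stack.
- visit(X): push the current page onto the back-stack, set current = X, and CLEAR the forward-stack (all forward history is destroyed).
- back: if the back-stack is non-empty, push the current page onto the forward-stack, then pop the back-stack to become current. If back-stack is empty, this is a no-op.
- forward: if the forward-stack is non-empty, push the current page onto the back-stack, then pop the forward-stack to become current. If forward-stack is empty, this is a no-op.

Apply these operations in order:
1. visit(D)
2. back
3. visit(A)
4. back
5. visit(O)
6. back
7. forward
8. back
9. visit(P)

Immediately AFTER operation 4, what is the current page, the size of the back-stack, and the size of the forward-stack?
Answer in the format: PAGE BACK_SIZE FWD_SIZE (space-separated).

After 1 (visit(D)): cur=D back=1 fwd=0
After 2 (back): cur=HOME back=0 fwd=1
After 3 (visit(A)): cur=A back=1 fwd=0
After 4 (back): cur=HOME back=0 fwd=1

HOME 0 1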